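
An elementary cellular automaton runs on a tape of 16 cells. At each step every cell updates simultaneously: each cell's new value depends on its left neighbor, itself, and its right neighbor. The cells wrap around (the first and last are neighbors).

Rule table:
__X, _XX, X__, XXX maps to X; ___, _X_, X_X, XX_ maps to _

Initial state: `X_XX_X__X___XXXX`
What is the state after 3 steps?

X____X_X__XXXX__

__X___XX_X_XXXXX
XX_X_XX____XXXX_
X____X_X__XXXX__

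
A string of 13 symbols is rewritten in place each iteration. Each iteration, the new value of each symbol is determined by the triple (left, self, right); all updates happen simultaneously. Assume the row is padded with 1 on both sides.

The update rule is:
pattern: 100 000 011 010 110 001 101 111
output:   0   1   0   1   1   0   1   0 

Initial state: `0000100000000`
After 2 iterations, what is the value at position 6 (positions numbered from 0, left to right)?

0110101111110
1011110000011
position 6 holds 0

0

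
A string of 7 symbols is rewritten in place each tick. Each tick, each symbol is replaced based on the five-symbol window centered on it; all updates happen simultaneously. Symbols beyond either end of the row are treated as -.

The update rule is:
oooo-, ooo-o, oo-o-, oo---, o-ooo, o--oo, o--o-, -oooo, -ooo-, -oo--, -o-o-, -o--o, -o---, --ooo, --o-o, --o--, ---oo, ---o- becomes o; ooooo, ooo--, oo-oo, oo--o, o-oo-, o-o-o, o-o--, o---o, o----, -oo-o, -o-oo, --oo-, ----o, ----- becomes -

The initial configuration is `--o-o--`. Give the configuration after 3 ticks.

oo-ooo-

-ooo-o-
ooooo-o
oo-ooo-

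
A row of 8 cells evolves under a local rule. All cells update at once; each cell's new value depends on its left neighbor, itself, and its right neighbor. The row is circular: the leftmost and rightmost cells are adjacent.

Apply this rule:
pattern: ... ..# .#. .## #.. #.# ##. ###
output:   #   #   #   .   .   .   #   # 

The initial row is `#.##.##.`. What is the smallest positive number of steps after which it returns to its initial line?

step 1: #..#..#.
step 2: #.##.##.

2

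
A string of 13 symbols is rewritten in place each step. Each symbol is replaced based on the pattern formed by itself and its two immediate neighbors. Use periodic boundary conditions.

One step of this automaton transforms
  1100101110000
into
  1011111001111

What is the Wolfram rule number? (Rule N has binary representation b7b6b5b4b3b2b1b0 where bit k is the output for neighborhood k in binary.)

63

position 7: 111 → 0  (bit 7 = 0)
position 1: 110 → 0  (bit 6 = 0)
position 5: 101 → 1  (bit 5 = 1)
position 2: 100 → 1  (bit 4 = 1)
position 0: 011 → 1  (bit 3 = 1)
position 4: 010 → 1  (bit 2 = 1)
position 3: 001 → 1  (bit 1 = 1)
position 10: 000 → 1  (bit 0 = 1)
bits b7..b0 = 00111111 = 63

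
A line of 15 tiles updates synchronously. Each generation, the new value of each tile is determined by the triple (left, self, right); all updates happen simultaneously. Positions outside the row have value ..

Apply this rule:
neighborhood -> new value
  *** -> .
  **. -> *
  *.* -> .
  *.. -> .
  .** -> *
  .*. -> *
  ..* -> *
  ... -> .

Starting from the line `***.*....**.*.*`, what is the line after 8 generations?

*.*.*.*.*.*.*.*

*.*.*...***.*.*
*.*.*..**.*.*.*
*.*.*.***.*.*.*
*.*.*.*.*.*.*.*
*.*.*.*.*.*.*.*  (fixed point — unchanged through generation 8)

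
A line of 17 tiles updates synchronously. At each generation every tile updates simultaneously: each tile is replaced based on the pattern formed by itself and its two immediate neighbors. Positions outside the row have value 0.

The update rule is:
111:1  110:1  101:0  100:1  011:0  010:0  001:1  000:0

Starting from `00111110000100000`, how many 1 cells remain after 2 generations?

generation 1: 01011111001010000
generation 2: 10001111110001000
count of 1: 8

8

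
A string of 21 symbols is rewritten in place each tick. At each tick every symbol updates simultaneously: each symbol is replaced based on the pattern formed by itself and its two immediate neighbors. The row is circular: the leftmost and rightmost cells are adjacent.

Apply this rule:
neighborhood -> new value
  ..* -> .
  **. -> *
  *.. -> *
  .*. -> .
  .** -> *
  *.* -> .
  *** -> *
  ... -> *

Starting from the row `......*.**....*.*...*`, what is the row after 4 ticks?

*******.********.***.

*****...*****....**..
*******.********.***.
*******.********.***.  (fixed point — unchanged through tick 4)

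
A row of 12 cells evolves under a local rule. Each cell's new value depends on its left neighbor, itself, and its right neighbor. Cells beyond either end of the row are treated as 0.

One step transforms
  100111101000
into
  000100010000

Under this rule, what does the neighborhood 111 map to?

At position 4 the neighborhood is 111; the next row has 0 there.

0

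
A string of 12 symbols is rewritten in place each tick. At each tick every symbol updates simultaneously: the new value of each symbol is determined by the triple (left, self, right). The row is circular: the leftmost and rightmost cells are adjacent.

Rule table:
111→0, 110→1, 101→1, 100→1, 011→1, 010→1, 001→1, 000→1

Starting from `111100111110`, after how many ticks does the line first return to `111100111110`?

100111100011
111100111110

2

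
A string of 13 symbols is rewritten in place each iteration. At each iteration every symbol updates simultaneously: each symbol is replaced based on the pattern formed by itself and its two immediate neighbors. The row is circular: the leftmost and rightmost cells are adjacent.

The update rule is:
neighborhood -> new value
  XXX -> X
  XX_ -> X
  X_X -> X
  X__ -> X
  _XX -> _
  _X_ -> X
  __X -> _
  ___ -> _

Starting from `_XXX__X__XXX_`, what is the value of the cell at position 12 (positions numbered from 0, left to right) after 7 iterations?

X

__XXX_XX__XXX
X__XXX_XX__XX
XX__XXX_XX__X
XXX__XXX_XX__
_XXX__XXX_XX_
__XXX__XXX_XX
X__XXX__XXX_X
position 12 holds X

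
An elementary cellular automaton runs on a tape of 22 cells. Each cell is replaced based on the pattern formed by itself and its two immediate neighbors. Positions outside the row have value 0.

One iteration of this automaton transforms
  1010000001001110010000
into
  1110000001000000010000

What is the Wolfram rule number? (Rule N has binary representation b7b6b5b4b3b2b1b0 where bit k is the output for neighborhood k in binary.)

position 13: 111 → 0  (bit 7 = 0)
position 14: 110 → 0  (bit 6 = 0)
position 1: 101 → 1  (bit 5 = 1)
position 3: 100 → 0  (bit 4 = 0)
position 12: 011 → 0  (bit 3 = 0)
position 0: 010 → 1  (bit 2 = 1)
position 8: 001 → 0  (bit 1 = 0)
position 4: 000 → 0  (bit 0 = 0)
bits b7..b0 = 00100100 = 36

36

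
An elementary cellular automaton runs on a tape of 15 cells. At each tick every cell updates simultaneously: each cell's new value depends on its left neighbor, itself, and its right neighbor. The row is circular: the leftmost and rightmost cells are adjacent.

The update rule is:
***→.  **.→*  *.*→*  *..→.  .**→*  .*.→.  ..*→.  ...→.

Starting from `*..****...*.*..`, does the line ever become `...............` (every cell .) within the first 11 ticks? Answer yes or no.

yes

...*..*....*...
...............
all cells are . at tick 2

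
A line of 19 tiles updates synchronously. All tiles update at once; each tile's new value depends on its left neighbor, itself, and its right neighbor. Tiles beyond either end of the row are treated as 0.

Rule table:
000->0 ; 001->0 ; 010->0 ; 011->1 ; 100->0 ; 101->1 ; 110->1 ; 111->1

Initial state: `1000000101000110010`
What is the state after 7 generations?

generation 1: 0000000010000110000
generation 2: 0000000000000110000
generation 3: 0000000000000110000  (fixed point — unchanged through generation 7)

0000000000000110000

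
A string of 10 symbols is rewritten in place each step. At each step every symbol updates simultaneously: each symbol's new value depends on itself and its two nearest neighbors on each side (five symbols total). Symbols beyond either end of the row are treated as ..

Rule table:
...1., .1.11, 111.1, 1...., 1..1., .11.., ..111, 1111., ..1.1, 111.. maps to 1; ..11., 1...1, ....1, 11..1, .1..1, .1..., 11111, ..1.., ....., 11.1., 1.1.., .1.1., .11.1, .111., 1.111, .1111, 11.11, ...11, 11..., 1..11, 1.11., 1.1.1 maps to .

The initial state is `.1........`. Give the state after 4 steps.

step 1: 1..1......
step 2: ..1..1....
step 3: .1..1..1..
step 4: 1..1..1..1

1..1..1..1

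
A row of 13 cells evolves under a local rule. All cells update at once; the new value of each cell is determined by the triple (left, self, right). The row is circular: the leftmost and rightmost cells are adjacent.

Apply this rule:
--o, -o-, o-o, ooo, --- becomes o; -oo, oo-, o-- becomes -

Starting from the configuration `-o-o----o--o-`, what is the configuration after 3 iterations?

oooo-oooo-oo-
-oo-o-oo-o--o
o--ooo--oo-oo

o--ooo--oo-oo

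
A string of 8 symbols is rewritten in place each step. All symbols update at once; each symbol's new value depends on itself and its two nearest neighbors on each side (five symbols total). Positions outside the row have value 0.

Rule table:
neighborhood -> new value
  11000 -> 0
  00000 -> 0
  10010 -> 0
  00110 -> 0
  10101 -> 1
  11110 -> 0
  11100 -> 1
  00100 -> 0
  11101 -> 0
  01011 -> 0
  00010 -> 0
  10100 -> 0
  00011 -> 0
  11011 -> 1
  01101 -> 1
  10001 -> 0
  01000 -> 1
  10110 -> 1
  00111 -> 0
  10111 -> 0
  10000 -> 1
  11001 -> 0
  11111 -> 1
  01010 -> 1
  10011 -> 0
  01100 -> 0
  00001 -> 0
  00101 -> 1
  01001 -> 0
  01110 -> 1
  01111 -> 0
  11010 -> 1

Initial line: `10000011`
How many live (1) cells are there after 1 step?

01100000
count of 1: 2

2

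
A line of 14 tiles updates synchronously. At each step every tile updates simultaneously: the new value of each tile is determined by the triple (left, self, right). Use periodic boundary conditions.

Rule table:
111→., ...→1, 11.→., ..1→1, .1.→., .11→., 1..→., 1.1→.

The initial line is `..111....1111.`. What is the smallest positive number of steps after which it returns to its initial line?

11....111.....
...111....1111
.11....111....
1...111....111
..11....111...
11...111....11
...11....111..
111...111....1
....11....111.
1111...111....
.....11....111
.1111...111...
1.....11....11
..1111...111..
11.....11....1
...1111...111.
111.....11....
....1111...111
.111.....11...
1....1111...11
..111.....11..
11....1111...1
...111.....11.
111....1111...
....111.....11
.111....1111..
1....111.....1
..111....1111.

28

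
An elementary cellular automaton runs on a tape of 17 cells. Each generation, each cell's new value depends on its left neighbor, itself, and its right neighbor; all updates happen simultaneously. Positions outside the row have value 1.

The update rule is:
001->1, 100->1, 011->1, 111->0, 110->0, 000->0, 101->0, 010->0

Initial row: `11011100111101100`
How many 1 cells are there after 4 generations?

9

00010011100001011
10101110010010010
00001001101101100
10010111001001011
count of 1: 9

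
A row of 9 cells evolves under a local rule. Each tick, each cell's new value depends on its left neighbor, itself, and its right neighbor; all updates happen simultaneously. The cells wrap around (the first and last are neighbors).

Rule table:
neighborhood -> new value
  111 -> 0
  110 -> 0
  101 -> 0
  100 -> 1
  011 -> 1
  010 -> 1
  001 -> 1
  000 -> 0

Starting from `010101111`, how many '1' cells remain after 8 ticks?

5

tick 1: 010101000
tick 2: 110101100
tick 3: 100101011
tick 4: 011101010
tick 5: 110001011
tick 6: 001011010
tick 7: 011010011
tick 8: 010011110
count of 1: 5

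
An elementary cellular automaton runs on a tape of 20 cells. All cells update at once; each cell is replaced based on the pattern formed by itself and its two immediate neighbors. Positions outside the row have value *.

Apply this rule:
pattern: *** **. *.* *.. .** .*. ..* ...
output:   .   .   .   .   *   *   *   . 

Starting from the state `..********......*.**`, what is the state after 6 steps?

.*........**..**..**

.**............**.*.
.*............**..*.
.*...........**..**.
.*..........**..**..
.*.........**..**..*
.*........**..**..**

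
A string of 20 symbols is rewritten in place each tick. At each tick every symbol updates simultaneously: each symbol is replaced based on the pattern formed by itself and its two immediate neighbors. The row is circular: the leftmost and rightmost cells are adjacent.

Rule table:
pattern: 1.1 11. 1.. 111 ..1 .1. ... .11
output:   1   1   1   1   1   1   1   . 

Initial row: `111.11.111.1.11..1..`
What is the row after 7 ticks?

111111.111.11.11111.

tick 1: .111.11.11111.111111
tick 2: 1.111.11.11111.11111
tick 3: 11.111.11.11111.1111
tick 4: 111.111.11.11111.111
tick 5: 1111.111.11.11111.11
tick 6: 11111.111.11.11111.1
tick 7: 111111.111.11.11111.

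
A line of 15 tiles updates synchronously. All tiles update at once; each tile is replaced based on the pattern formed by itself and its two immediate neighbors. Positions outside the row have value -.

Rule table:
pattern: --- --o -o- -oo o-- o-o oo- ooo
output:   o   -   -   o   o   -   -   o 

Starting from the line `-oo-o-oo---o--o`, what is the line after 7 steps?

--o-o---o-o--o-

step 1: -o----o-oo--o--
step 2: --ooo---o-o--oo
step 3: o-oo-oo----o-o-
step 4: --o--o-ooo----o
step 5: o--o---oo-ooo--
step 6: -o--oo-o--oo-oo
step 7: --o-o---o-o--o-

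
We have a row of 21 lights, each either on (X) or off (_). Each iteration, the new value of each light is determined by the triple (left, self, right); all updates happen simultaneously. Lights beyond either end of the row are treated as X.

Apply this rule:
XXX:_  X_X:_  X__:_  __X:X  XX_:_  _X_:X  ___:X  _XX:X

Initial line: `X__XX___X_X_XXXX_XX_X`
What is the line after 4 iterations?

_X_XX__XX___X_X_XXXX_

iteration 1: __XX__XXX_X_X____X__X
iteration 2: _XX__XX___X_X_XXXX_XX
iteration 3: _X__XX__XXX_X_X____X_
iteration 4: _X_XX__XX___X_X_XXXX_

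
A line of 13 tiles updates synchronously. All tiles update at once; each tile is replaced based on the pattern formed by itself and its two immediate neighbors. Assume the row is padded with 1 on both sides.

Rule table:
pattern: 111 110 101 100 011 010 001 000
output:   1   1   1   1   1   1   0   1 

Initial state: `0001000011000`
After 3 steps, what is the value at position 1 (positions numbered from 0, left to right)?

1101111011110
1111111111111
1111111111111
position 1 holds 1

1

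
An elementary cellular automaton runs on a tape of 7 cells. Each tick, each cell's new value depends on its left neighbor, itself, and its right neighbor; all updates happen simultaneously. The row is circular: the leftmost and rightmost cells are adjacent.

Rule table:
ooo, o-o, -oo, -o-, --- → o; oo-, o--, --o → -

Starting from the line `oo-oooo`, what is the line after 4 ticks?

ooooo-o

o-ooooo
-oooooo
oooooo-
ooooo-o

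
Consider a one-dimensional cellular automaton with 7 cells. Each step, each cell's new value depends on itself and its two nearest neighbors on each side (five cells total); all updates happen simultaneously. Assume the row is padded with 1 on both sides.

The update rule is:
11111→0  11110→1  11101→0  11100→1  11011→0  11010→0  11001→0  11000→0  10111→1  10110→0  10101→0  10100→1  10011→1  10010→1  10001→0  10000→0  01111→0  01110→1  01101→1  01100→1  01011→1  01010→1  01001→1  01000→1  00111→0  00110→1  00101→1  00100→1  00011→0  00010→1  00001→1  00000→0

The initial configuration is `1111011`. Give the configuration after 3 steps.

0010010
0111111
0100000

0100000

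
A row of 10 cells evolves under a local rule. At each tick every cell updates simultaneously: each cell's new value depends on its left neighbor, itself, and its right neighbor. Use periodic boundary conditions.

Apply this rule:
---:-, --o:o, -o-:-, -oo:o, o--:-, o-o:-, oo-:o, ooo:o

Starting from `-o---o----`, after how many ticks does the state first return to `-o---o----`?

o---o-----
---o-----o
--o-----o-
-o-----o--
o-----o---
-----o---o
----o---o-
---o---o--
--o---o---
-o---o----

10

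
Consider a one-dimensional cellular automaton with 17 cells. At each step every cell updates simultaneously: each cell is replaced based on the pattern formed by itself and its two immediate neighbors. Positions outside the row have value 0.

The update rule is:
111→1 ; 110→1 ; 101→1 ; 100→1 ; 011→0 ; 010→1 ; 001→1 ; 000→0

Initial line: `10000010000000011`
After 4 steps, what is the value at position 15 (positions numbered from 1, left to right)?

11000111000000101
01101011100001111
10111101110010111
11011110111111011
position 15 holds 0

0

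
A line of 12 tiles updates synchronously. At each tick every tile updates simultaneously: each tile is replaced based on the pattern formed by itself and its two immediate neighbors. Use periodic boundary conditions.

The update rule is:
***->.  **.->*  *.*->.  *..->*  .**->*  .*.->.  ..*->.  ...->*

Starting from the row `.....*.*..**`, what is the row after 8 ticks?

****....*.**
...****...*.
**.*..***..*
.*..*.*.**.*
..*.....**..
*..****.****
**.*..*.*...
**..*....**.

**..*....**.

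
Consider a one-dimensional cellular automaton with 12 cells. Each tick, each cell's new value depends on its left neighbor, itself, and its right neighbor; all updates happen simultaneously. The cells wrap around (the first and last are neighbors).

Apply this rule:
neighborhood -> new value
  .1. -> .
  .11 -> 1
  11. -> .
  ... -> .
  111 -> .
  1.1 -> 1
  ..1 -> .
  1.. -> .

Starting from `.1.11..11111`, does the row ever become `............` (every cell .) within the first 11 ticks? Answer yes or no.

1.11...1....
.11.........
.1..........
............
all cells are . at tick 4

yes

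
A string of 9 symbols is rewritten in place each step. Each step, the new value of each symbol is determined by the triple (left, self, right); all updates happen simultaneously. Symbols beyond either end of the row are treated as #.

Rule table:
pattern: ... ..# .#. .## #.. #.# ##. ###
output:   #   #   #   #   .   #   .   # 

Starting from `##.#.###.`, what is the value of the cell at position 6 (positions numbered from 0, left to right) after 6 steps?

#.#####.#
.#####.##
#####.###
####.####
###.#####
##.######
position 6 holds #

#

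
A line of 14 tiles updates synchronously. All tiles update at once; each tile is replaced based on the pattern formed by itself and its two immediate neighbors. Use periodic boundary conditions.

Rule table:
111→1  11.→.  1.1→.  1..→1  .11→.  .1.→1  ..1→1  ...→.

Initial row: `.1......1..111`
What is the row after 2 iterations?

.11....1111.1.
1..1..1.11..11

1..1..1.11..11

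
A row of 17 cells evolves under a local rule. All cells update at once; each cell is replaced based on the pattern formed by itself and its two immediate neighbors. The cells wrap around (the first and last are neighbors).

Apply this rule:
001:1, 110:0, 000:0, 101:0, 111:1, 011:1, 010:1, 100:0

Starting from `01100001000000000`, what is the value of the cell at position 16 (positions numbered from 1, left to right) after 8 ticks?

tick 1: 11000011000000000
tick 2: 10000110000000001
tick 3: 00001100000000011
tick 4: 00011000000000110
tick 5: 00110000000001100
tick 6: 01100000000011000
tick 7: 11000000000110000
tick 8: 10000000001100001
position 16 holds 0

0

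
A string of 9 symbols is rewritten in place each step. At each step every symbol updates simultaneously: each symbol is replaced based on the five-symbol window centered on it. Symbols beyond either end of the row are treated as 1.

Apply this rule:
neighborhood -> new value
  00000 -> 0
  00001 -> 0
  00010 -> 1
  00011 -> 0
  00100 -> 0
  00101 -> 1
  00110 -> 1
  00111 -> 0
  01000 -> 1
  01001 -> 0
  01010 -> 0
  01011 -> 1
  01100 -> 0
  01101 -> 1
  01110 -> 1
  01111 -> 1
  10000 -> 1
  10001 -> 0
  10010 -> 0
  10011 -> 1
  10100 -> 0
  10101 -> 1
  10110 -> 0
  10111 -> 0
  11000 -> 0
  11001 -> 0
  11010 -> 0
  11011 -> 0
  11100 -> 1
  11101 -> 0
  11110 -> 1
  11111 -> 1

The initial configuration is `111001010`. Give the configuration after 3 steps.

111001011
111001101
111011100

111011100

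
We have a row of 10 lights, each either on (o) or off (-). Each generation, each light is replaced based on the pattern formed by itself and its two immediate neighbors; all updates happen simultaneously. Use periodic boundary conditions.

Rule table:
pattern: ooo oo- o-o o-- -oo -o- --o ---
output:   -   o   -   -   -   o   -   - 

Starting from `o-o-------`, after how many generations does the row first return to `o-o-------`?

1

o-o-------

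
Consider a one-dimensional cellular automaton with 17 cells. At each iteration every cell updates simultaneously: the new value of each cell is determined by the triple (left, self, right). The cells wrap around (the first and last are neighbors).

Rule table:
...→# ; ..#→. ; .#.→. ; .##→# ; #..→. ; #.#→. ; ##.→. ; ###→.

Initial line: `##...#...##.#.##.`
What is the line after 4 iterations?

#..#...#.#....#..
.....#.....##....
####...###.#..###
.....#.#......#..

.....#.#......#..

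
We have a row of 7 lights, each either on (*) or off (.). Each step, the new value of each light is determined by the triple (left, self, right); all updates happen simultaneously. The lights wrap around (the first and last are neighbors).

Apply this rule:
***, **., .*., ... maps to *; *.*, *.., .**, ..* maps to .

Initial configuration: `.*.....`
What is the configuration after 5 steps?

.*.*..*

.*.****
.*..***
.*...**
.*.*..*
.*.*..*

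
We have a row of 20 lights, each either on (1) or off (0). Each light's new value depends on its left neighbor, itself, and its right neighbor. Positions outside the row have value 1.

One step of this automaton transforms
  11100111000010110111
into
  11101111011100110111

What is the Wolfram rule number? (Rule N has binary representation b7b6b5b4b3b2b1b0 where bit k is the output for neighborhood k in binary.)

203

position 0: 111 → 1  (bit 7 = 1)
position 2: 110 → 1  (bit 6 = 1)
position 13: 101 → 0  (bit 5 = 0)
position 3: 100 → 0  (bit 4 = 0)
position 5: 011 → 1  (bit 3 = 1)
position 12: 010 → 0  (bit 2 = 0)
position 4: 001 → 1  (bit 1 = 1)
position 9: 000 → 1  (bit 0 = 1)
bits b7..b0 = 11001011 = 203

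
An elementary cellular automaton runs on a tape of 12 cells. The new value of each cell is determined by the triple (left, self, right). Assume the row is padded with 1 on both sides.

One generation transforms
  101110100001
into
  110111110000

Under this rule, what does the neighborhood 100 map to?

At position 7 the neighborhood is 100; the next row has 1 there.

1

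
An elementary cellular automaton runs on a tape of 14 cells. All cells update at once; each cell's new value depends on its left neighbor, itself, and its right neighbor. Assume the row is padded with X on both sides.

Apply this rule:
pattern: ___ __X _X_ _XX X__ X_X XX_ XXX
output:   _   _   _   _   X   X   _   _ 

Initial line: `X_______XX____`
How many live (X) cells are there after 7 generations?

generation 1: _X________X___
generation 2: X_X________X__
generation 3: _X_X________X_
generation 4: X_X_X________X
generation 5: _X_X_X________
generation 6: X_X_X_X_______
generation 7: _X_X_X_X______
count of X: 4

4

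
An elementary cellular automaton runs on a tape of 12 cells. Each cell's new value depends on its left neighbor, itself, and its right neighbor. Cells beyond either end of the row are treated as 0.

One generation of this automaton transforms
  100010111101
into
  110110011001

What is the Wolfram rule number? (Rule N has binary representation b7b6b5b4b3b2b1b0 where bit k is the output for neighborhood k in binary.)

150

position 7: 111 → 1  (bit 7 = 1)
position 9: 110 → 0  (bit 6 = 0)
position 5: 101 → 0  (bit 5 = 0)
position 1: 100 → 1  (bit 4 = 1)
position 6: 011 → 0  (bit 3 = 0)
position 0: 010 → 1  (bit 2 = 1)
position 3: 001 → 1  (bit 1 = 1)
position 2: 000 → 0  (bit 0 = 0)
bits b7..b0 = 10010110 = 150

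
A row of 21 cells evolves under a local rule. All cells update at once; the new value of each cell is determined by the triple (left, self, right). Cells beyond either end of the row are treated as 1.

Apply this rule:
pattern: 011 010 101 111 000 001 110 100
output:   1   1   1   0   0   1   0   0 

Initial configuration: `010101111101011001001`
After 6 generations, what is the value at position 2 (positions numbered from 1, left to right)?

generation 1: 111111000011110011011
generation 2: 000000000110000110110
generation 3: 000000001100001101101
generation 4: 000000011000011011011
generation 5: 000000110000110110110
generation 6: 000001100001101101101
position 2 holds 0

0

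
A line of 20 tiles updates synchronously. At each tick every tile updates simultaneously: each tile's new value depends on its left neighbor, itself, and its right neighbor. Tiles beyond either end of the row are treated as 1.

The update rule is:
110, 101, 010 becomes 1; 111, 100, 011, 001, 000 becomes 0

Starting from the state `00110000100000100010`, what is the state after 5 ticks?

tick 1: 00010000100000100011
tick 2: 00010000100000100000
tick 3: 00010000100000100000  (fixed point — unchanged through tick 5)

00010000100000100000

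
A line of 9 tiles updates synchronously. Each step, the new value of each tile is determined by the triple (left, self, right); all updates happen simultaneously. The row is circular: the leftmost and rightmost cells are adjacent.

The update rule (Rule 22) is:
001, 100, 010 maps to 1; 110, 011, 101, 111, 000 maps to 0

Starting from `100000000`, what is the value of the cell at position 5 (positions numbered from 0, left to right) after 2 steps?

step 1: 110000001
step 2: 001000010
position 5 holds 0

0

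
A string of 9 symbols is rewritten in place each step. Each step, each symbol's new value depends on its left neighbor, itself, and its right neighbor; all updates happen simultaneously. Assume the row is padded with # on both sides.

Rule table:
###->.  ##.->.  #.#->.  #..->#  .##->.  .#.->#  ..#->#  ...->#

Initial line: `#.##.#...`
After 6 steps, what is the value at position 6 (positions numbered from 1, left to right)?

.....####
#####....
.....####  (repeats step 1; period 2)
step 6: #####....
position 6 holds .

.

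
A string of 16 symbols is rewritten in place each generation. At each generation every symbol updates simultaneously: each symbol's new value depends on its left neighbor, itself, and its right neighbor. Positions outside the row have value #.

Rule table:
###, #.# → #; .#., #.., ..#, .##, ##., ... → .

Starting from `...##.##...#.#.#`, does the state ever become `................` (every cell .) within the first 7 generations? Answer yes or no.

generation 1: .....#......#.#.
generation 2: .............#.#
generation 3: ..............#.
generation 4: ...............#
generation 5: ................
all cells are . at generation 5

yes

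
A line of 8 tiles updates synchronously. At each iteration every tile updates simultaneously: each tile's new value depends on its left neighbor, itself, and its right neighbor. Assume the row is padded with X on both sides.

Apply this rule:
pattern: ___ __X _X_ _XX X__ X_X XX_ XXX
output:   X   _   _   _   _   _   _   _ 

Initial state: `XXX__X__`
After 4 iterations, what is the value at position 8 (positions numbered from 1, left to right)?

________
_XXXXXX_
________  (repeats iteration 1; period 2)
iteration 4: _XXXXXX_
position 8 holds _

_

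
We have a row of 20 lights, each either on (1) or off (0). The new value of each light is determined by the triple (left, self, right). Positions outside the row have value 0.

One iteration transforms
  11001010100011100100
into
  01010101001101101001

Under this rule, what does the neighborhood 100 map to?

At position 2 the neighborhood is 100; the next row has 0 there.

0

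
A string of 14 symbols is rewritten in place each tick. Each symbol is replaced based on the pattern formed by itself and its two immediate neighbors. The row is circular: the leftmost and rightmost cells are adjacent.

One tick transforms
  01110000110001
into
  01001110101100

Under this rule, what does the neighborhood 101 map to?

At position 0 the neighborhood is 101; the next row has 0 there.

0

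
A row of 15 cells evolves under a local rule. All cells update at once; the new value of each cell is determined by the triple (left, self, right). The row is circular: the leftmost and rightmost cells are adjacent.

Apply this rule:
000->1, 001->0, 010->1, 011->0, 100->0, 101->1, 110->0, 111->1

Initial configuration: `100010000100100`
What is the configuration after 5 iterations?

101010110100100
111111001100100
011110000000100
001100111110101
000000011101111

000000011101111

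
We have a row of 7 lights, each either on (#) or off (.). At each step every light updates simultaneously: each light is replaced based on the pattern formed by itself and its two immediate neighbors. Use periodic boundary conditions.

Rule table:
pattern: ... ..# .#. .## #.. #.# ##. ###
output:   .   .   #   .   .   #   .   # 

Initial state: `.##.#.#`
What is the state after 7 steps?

.....#.

#..####
....###
.....#.
.....#.  (fixed point — unchanged through step 7)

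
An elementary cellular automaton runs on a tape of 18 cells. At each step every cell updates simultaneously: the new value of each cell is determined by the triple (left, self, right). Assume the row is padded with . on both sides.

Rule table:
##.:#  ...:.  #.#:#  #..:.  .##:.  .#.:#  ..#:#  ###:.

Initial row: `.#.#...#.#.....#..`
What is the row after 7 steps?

####......######..

####..####....##..
...#.#...#...#.#..
..####..##..####..
.#...#.#.#.#...#..
##..########..##..
.#.#.......#.#.#..
####......######..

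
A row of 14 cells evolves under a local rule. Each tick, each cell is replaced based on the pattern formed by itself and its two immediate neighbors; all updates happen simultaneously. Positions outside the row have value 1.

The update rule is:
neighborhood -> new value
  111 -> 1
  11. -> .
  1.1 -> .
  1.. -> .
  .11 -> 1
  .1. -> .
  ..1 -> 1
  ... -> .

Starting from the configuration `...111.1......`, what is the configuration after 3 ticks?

..111........1
.111........11
.11........111

.11........111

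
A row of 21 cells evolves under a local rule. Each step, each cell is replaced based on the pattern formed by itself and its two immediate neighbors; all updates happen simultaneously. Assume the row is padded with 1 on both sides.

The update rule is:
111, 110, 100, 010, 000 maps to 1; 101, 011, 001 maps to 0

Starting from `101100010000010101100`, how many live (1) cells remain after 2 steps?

12

100111011111010100110
110011001111010110010
count of 1: 12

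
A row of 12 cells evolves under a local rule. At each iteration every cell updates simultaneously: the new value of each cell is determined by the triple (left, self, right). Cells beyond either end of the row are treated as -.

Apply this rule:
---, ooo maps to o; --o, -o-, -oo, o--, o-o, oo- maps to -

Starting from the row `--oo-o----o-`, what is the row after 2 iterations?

--oooo----oo

o------oo---
--oooo----oo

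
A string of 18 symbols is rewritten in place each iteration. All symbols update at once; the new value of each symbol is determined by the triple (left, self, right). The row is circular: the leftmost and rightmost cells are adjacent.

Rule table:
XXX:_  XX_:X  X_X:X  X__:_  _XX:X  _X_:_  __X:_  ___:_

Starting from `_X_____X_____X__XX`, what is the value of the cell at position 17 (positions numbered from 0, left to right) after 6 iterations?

_

iteration 1: X_______________XX
iteration 2: X_______________X_
iteration 3: _________________X
iteration 4: __________________
iteration 5: __________________  (fixed point — unchanged through iteration 6)
position 17 holds _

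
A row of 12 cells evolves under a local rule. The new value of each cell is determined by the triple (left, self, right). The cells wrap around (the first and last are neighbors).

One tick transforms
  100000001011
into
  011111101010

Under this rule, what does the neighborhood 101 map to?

0

At position 9 the neighborhood is 101; the next row has 0 there.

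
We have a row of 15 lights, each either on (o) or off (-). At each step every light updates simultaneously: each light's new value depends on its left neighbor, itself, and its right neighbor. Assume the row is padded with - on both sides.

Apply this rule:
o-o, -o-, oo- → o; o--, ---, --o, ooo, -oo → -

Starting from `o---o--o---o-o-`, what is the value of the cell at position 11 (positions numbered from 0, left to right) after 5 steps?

-

o---o--o---ooo-
o---o--o-----o-
o---o--o-----o-  (fixed point — unchanged through step 5)
position 11 holds -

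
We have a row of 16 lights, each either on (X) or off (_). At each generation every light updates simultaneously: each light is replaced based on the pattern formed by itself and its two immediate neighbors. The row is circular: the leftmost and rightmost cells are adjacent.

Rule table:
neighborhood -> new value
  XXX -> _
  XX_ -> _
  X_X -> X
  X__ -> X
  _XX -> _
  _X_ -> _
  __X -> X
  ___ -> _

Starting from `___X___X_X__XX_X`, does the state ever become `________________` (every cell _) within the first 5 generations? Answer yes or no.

X_X_X_X_X_XX__X_
_X_X_X_X_X__XX_X
X_X_X_X_X_XX__X_  (repeats generation 1; period 2)
generation 5: X_X_X_X_X_XX__X_
generation 5 is X_X_X_X_X_XX__X_, still not uniform _

no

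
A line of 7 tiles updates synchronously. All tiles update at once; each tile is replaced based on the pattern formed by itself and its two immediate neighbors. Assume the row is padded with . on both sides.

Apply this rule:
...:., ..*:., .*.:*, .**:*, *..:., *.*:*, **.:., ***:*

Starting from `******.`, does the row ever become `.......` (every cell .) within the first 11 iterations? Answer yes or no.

no

*****..
****...
***....
**.....
*......
*......  (fixed point — unchanged through iteration 11)
iteration 11 is *......, still not uniform .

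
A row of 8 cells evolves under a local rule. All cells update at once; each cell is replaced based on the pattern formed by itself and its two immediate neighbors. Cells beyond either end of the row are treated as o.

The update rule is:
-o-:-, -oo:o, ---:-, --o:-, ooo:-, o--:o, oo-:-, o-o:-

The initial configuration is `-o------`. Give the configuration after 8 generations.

generation 1: --o-----
generation 2: o--o----
generation 3: -o--o---
generation 4: --o--o--
generation 5: o--o--o-
generation 6: -o--o---  (repeats generation 3; period 3)
generation 8: o--o--o-

o--o--o-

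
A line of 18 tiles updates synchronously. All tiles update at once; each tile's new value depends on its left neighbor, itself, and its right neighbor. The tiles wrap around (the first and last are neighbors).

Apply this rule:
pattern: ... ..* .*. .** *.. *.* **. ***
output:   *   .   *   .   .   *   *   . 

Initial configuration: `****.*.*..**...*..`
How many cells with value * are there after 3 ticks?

...*****...*.*.*..
**.....*.*.*****.*
.*.***.****....**.
count of *: 10

10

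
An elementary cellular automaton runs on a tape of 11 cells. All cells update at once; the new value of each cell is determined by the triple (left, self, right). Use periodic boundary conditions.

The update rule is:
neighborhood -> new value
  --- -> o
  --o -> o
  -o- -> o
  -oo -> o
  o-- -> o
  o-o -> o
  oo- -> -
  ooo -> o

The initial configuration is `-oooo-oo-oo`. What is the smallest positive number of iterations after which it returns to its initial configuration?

11

oooo-oo-oo-
ooo-oo-oo-o
oo-oo-oo-oo
o-oo-oo-ooo
-oo-oo-oooo
oo-oo-oooo-
o-oo-oooo-o
-oo-oooo-oo
oo-oooo-oo-
o-oooo-oo-o
-oooo-oo-oo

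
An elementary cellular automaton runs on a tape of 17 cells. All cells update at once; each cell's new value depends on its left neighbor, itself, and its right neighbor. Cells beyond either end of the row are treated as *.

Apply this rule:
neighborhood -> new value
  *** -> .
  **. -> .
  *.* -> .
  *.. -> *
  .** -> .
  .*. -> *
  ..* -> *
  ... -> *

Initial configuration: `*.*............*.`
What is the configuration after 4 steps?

step 1: ..**************.
step 2: **...............
step 3: ..***************
step 4: **...............

**...............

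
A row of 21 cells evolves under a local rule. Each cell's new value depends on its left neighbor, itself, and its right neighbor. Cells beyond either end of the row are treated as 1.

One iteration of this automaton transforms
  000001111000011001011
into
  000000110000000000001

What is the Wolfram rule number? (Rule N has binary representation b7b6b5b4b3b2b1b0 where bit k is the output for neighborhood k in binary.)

position 6: 111 → 1  (bit 7 = 1)
position 8: 110 → 0  (bit 6 = 0)
position 18: 101 → 0  (bit 5 = 0)
position 0: 100 → 0  (bit 4 = 0)
position 5: 011 → 0  (bit 3 = 0)
position 17: 010 → 0  (bit 2 = 0)
position 4: 001 → 0  (bit 1 = 0)
position 1: 000 → 0  (bit 0 = 0)
bits b7..b0 = 10000000 = 128

128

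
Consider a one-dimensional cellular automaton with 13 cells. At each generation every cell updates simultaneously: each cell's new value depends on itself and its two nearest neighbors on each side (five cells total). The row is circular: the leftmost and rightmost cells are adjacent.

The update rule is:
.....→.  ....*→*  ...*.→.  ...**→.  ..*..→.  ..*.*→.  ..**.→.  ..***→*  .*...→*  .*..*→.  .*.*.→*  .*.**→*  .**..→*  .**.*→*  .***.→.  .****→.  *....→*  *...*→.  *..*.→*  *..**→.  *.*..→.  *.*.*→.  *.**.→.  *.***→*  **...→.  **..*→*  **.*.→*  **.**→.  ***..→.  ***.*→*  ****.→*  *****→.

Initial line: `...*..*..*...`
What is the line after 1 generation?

.*...*..*.**.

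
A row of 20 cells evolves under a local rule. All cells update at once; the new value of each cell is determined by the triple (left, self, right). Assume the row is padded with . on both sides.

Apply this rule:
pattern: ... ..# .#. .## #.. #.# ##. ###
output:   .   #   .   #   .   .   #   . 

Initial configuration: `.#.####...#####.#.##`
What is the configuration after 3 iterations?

#..#..#..##...#...##
..#..#..###..#...###
.#..#..##.#.#...##.#

.#..#..##.#.#...##.#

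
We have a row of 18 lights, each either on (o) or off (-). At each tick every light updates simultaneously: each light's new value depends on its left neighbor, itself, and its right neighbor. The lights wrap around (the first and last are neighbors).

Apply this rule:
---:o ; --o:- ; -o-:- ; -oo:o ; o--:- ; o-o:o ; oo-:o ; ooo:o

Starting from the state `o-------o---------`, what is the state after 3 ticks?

--ooooo---ooooooo-
o-ooooo-o-ooooooo-
-ooooooo-ooooooooo

-ooooooo-ooooooooo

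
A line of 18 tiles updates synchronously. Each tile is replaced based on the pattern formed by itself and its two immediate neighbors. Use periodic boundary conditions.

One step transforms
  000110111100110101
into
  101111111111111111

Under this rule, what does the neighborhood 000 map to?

At position 1 the neighborhood is 000; the next row has 0 there.

0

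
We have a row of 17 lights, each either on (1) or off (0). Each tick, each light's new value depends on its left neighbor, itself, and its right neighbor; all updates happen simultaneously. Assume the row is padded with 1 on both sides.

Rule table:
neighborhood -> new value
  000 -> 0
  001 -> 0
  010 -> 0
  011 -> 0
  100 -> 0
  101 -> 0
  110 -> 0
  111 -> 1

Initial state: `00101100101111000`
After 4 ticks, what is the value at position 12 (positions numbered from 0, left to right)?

00000000000110000
00000000000000000
00000000000000000  (fixed point — unchanged through tick 4)
position 12 holds 0

0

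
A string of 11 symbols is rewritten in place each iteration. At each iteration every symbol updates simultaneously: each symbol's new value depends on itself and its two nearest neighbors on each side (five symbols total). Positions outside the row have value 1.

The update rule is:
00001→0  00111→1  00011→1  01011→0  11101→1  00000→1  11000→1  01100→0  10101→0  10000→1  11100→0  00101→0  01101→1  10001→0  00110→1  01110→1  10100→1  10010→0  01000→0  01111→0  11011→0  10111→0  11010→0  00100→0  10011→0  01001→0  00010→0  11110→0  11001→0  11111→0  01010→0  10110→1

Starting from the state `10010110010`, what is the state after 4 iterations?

00000100000
11100001101
00011011100
10111001000

10111001000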